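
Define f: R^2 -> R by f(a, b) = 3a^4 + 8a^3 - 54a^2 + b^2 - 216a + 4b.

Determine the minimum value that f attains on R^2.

f(a,b) separates as P(a) + Q(b), so its minimum is min P + min Q.
P'(a) = 12(a - 3)(a + 2)(a + 3) vanishes at a ∈ {-3, -2, 3}; Q'(b) = 2b + 4 vanishes at b ∈ {-2}.
Local minima of P (where P''>0): P(-3)=189, P(3)=-675. Local minima of Q: Q(-2)=-4.
So the global minimum of f is P(3) + Q(-2) = -675 − 4 = -679, attained at (3, -2).

-679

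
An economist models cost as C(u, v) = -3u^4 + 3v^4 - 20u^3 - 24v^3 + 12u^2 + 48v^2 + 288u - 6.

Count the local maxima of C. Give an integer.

C separates as a function of u plus a function of v, so ∇C=0 decouples.
∂C/∂u = -12(u - 2)(u + 3)(u + 4) = 0 at u ∈ {-4, -3, 2}; ∂C/∂v = 12v(v - 4)(v - 2) = 0 at v ∈ {0, 2, 4}.
The Hessian is diagonal: diag(C_uu, C_vv). Second derivatives: C_uu(-4)=-72, C_uu(-3)=60, C_uu(2)=-360; C_vv(0)=96, C_vv(2)=-48, C_vv(4)=96.
Local maxima occur where both diagonal entries negative: (-4, 2), (2, 2). Count: 2.

2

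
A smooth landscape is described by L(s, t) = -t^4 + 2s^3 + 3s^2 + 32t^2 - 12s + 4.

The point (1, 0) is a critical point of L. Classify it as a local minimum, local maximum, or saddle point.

The mixed partial ∂²L/∂s∂t is 0, so the Hessian at any point is diag(L_ss, L_tt) = diag(6(2s + 1), 4(-3t^2 + 16)).
At (1, 0): H = diag(18, 64).
Both eigenvalues are positive, so H is positive definite: a local minimum.

local minimum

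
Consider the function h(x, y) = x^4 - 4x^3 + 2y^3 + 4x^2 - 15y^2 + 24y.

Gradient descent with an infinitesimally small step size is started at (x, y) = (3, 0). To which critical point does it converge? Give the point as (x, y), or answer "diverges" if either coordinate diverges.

h is separable, so gradient descent decouples: x follows -∂h/∂x, y follows -∂h/∂y.
∂h/∂x = 4x(x - 2)(x - 1); at x=3 this is 24, so x decreases.
∂h/∂y = 6(y - 4)(y - 1); at y=0 this is 24, so y decreases.
The y-coordinate has no critical point in that direction and runs off to infinity.

diverges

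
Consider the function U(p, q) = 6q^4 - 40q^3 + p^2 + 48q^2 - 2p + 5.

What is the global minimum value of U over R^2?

-252

U(p,q) separates as A(p) + B(q) + 5, so its minimum is min A + min B + 5.
A'(p) = 2p - 2 vanishes at p ∈ {1}; B'(q) = 24q(q - 4)(q - 1) vanishes at q ∈ {0, 1, 4}.
Local minima of A (where A''>0): A(1)=-1. Local minima of B: B(0)=0, B(4)=-256.
So the global minimum of U is A(1) + B(4) + 5 = -1 − 256 + 5 = -252, attained at (1, 4).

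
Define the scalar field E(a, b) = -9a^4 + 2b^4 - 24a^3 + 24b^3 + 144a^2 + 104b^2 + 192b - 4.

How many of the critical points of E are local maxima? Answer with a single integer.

E separates as a function of a plus a function of b, so ∇E=0 decouples.
∂E/∂a = -36a(a - 2)(a + 4) = 0 at a ∈ {-4, 0, 2}; ∂E/∂b = 8(b + 2)(b + 3)(b + 4) = 0 at b ∈ {-4, -3, -2}.
The Hessian is diagonal: diag(E_aa, E_bb). Second derivatives: E_aa(-4)=-864, E_aa(0)=288, E_aa(2)=-432; E_bb(-4)=16, E_bb(-3)=-8, E_bb(-2)=16.
Local maxima occur where both diagonal entries negative: (-4, -3), (2, -3). Count: 2.

2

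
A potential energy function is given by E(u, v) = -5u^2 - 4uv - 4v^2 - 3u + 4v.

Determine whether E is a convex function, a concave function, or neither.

concave

E is quadratic, so its Hessian is the constant matrix H = [[-10, -4], [-4, -8]].
det(H) = 64, tr(H) = -18.
det(H) > 0 and tr(H) < 0, so H is negative definite everywhere: concave.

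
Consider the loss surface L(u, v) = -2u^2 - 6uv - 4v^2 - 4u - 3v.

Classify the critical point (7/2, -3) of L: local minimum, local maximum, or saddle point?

saddle point

The Hessian of L is constant: H = [[-4, -6], [-6, -8]].
det(H) = (-4)·(-8) − (-6)² = -4.
Since det(H) < 0, H is indefinite and the critical point is a saddle point.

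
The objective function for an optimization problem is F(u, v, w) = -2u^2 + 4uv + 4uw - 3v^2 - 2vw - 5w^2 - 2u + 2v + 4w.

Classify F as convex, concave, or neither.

concave

F is quadratic, so its Hessian is the constant matrix H = [[-4, 4, 4], [4, -6, -2], [4, -2, -10]].
Leading principal minors: -4, 8, -32.
Signs alternate −, +, − ⇒ H ≺ 0 ⇒ concave.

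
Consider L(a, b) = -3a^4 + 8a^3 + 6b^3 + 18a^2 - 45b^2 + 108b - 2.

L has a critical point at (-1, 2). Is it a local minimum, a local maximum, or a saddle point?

The mixed partial ∂²L/∂a∂b is 0, so the Hessian at any point is diag(L_aa, L_bb) = diag(12(-3a^2 + 4a + 3), 18(2b - 5)).
At (-1, 2): H = diag(-48, -18).
Both eigenvalues are negative, so H is negative definite: a local maximum.

local maximum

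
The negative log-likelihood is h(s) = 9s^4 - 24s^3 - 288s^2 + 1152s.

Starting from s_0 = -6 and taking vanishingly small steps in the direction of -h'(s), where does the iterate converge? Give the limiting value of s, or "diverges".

h'(s) = 36(s - 4)(s - 2)(s + 4), so h'(-6) = -5760.
Gradient descent moves in the -h' direction, i.e. s is increasing.
The nearest critical point in that direction is s = -4, where h'' = 1728 > 0 (a local minimum). The iterate converges there.

-4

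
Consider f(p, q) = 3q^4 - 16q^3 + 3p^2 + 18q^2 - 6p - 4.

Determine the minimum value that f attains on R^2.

f(p,q) separates as A(p) + B(q) − 4, so its minimum is min A + min B − 4.
A'(p) = 6p - 6 vanishes at p ∈ {1}; B'(q) = 12q(q - 3)(q - 1) vanishes at q ∈ {0, 1, 3}.
Local minima of A (where A''>0): A(1)=-3. Local minima of B: B(0)=0, B(3)=-27.
So the global minimum of f is A(1) + B(3) − 4 = -3 − 27 − 4 = -34, attained at (1, 3).

-34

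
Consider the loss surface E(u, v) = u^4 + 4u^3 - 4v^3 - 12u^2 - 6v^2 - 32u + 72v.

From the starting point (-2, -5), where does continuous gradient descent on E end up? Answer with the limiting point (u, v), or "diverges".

E is separable, so gradient descent decouples: u follows -∂E/∂u, v follows -∂E/∂v.
∂E/∂u = 4(u - 2)(u + 1)(u + 4); at u=-2 this is 32, so u decreases.
∂E/∂v = -12(v - 2)(v + 3); at v=-5 this is -168, so v increases.
u converges to its nearest critical value -4 (a local min of the u-part); v converges to -3. The iterate converges to (-4, -3).

(-4, -3)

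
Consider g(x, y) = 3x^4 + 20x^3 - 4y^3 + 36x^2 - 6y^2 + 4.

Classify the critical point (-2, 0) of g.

The mixed partial ∂²g/∂x∂y is 0, so the Hessian at any point is diag(g_xx, g_yy) = diag(12(3x^2 + 10x + 6), -12(2y + 1)).
At (-2, 0): H = diag(-24, -12).
Both eigenvalues are negative, so H is negative definite: a local maximum.

local maximum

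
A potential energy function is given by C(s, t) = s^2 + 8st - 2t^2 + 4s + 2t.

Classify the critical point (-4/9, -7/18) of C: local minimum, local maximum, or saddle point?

saddle point

The Hessian of C is constant: H = [[2, 8], [8, -4]].
det(H) = 2·(-4) − 8² = -72.
Since det(H) < 0, H is indefinite and the critical point is a saddle point.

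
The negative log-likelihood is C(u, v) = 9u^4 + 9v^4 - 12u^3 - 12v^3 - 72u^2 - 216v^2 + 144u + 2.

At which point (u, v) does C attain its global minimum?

C(u,v) separates as P(u) + Q(v) + 2, so its minimum is min P + min Q + 2.
P'(u) = 36(u - 2)(u - 1)(u + 2) vanishes at u ∈ {-2, 1, 2}; Q'(v) = 36v(v - 4)(v + 3) vanishes at v ∈ {-3, 0, 4}.
Local minima of P (where P''>0): P(-2)=-336, P(2)=48. Local minima of Q: Q(-3)=-891, Q(4)=-1920.
So the global minimum of C is P(-2) + Q(4) + 2 = -336 − 1920 + 2 = -2254, attained at (-2, 4).

(-2, 4)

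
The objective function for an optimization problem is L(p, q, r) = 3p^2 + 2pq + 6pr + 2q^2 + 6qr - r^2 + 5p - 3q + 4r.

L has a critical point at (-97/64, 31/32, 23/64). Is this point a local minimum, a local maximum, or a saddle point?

The Hessian is constant: H = [[6, 2, 6], [2, 4, 6], [6, 6, -2]].
Leading principal minors: Δ₁ = 6, Δ₂ = 20, Δ₃ = -256.
The minors fit neither the all-positive nor the alternating-sign pattern, so H is indefinite: a saddle point.

saddle point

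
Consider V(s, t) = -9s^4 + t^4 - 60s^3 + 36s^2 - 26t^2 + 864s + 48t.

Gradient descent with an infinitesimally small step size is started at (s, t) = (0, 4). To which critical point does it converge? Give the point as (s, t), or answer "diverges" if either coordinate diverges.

(-3, 3)

V is separable, so gradient descent decouples: s follows -∂V/∂s, t follows -∂V/∂t.
∂V/∂s = -36(s - 2)(s + 3)(s + 4); at s=0 this is 864, so s decreases.
∂V/∂t = 4(t - 3)(t - 1)(t + 4); at t=4 this is 96, so t decreases.
s converges to its nearest critical value -3 (a local min of the s-part); t converges to 3. The iterate converges to (-3, 3).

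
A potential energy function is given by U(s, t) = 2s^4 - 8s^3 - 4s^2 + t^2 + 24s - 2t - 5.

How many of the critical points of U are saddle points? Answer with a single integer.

1

U separates as a function of s plus a function of t, so ∇U=0 decouples.
∂U/∂s = 8(s - 3)(s - 1)(s + 1) = 0 at s ∈ {-1, 1, 3}; ∂U/∂t = 2(t - 1) = 0 at t ∈ {1}.
The Hessian is diagonal: diag(U_ss, U_tt). Second derivatives: U_ss(-1)=64, U_ss(1)=-32, U_ss(3)=64; U_tt(1)=2.
Saddle points occur where the two diagonal entries have opposite signs: (1, 1). Count: 1.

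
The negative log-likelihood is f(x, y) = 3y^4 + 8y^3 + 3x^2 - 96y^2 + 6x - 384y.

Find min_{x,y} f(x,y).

-1795

f(x,y) separates as P(x) + Q(y), so its minimum is min P + min Q.
P'(x) = 6x + 6 vanishes at x ∈ {-1}; Q'(y) = 12(y - 4)(y + 2)(y + 4) vanishes at y ∈ {-4, -2, 4}.
Local minima of P (where P''>0): P(-1)=-3. Local minima of Q: Q(-4)=256, Q(4)=-1792.
So the global minimum of f is P(-1) + Q(4) = -3 − 1792 = -1795, attained at (-1, 4).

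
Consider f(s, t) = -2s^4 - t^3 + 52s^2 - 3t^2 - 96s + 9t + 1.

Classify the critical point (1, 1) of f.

saddle point

The mixed partial ∂²f/∂s∂t is 0, so the Hessian at any point is diag(f_ss, f_tt) = diag(8(-3s^2 + 13), -6(t + 1)).
At (1, 1): H = diag(80, -12).
The eigenvalues have opposite signs, so H is indefinite: a saddle point.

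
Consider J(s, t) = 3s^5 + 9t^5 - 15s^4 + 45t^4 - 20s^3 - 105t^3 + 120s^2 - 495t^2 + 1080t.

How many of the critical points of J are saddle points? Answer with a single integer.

J separates as a function of s plus a function of t, so ∇J=0 decouples.
∂J/∂s = 15s(s - 4)(s - 2)(s + 2) = 0 at s ∈ {-2, 0, 2, 4}; ∂J/∂t = 45(t - 2)(t - 1)(t + 3)(t + 4) = 0 at t ∈ {-4, -3, 1, 2}.
The Hessian is diagonal: diag(J_ss, J_tt). Second derivatives: J_ss(-2)=-720, J_ss(0)=240, J_ss(2)=-240, J_ss(4)=720; J_tt(-4)=-1350, J_tt(-3)=900, J_tt(1)=-900, J_tt(2)=1350.
Saddle points occur where the two diagonal entries have opposite signs: (-2, -3), (-2, 2), (0, -4), (0, 1), (2, -3), (2, 2), (4, -4), (4, 1). Count: 8.

8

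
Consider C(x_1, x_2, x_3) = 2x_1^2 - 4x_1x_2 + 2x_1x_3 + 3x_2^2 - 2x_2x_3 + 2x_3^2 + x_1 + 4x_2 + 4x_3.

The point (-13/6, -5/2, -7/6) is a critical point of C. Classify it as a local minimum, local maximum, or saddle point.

The Hessian is constant: H = [[4, -4, 2], [-4, 6, -2], [2, -2, 4]].
Leading principal minors: Δ₁ = 4, Δ₂ = 8, Δ₃ = 24.
All leading minors are positive, so H is positive definite: a local minimum.

local minimum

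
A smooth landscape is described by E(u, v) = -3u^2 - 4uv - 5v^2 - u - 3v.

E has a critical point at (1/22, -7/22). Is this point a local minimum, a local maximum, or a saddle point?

local maximum

The Hessian of E is constant: H = [[-6, -4], [-4, -10]].
det(H) = (-6)·(-10) − (-4)² = 44.
det(H) > 0 and tr(H) = -16 < 0, so H is negative definite and the point is a local maximum.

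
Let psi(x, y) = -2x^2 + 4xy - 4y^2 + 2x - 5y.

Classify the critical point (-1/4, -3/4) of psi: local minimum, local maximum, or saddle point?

The Hessian of psi is constant: H = [[-4, 4], [4, -8]].
det(H) = (-4)·(-8) − 4² = 16.
det(H) > 0 and tr(H) = -12 < 0, so H is negative definite and the point is a local maximum.

local maximum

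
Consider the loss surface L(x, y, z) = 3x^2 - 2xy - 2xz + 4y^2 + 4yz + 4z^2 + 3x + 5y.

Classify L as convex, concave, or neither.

L is quadratic, so its Hessian is the constant matrix H = [[6, -2, -2], [-2, 8, 4], [-2, 4, 8]].
Leading principal minors: 6, 44, 256.
All positive ⇒ H ≻ 0 ⇒ convex.

convex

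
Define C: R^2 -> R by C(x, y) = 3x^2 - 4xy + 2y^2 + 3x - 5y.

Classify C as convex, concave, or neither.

C is quadratic, so its Hessian is the constant matrix H = [[6, -4], [-4, 4]].
det(H) = 8, tr(H) = 10.
det(H) > 0 and tr(H) > 0, so H is positive definite everywhere: convex.

convex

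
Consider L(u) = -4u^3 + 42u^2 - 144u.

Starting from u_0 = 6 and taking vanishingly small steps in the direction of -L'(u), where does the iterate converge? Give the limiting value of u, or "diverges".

L'(u) = -12(u - 4)(u - 3), so L'(6) = -72.
Gradient descent moves in the -L' direction, i.e. u is increasing.
There is no critical point above u=6, and L' keeps the same sign, so the iterate runs off to +∞.

diverges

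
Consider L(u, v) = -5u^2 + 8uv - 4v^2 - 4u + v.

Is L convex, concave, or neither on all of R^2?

concave

L is quadratic, so its Hessian is the constant matrix H = [[-10, 8], [8, -8]].
det(H) = 16, tr(H) = -18.
det(H) > 0 and tr(H) < 0, so H is negative definite everywhere: concave.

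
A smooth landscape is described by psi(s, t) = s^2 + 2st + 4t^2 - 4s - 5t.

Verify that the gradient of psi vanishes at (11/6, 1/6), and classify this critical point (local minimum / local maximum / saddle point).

local minimum

∇psi = (2s + 2t - 4, 2s + 8t - 5); substituting (11/6, 1/6) gives ∇psi = (0, 0), so (11/6, 1/6) is indeed a critical point.
The Hessian of psi is constant: H = [[2, 2], [2, 8]].
det(H) = 2·8 − 2² = 12.
det(H) > 0 and tr(H) = 10 > 0, so H is positive definite and the point is a local minimum.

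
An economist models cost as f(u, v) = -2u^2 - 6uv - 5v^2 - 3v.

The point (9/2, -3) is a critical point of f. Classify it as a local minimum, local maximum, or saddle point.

The Hessian of f is constant: H = [[-4, -6], [-6, -10]].
det(H) = (-4)·(-10) − (-6)² = 4.
det(H) > 0 and tr(H) = -14 < 0, so H is negative definite and the point is a local maximum.

local maximum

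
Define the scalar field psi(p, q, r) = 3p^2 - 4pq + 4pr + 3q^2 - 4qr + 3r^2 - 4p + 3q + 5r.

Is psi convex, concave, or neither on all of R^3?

convex

psi is quadratic, so its Hessian is the constant matrix H = [[6, -4, 4], [-4, 6, -4], [4, -4, 6]].
Leading principal minors: 6, 20, 56.
All positive ⇒ H ≻ 0 ⇒ convex.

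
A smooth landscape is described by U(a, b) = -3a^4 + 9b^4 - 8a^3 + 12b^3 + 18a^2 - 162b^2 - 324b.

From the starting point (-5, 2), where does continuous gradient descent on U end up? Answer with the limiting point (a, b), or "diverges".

U is separable, so gradient descent decouples: a follows -∂U/∂a, b follows -∂U/∂b.
∂U/∂a = -12a(a - 1)(a + 3); at a=-5 this is 720, so a decreases.
∂U/∂b = 36(b - 3)(b + 1)(b + 3); at b=2 this is -540, so b increases.
The a-coordinate has no critical point in that direction and runs off to infinity.

diverges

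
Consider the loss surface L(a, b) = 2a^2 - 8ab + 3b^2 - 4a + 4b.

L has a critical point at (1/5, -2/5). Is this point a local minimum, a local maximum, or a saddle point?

The Hessian of L is constant: H = [[4, -8], [-8, 6]].
det(H) = 4·6 − (-8)² = -40.
Since det(H) < 0, H is indefinite and the critical point is a saddle point.

saddle point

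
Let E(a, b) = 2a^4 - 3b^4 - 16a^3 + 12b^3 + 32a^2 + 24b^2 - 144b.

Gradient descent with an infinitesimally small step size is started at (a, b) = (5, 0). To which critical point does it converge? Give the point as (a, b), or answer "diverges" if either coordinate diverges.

E is separable, so gradient descent decouples: a follows -∂E/∂a, b follows -∂E/∂b.
∂E/∂a = 8a(a - 4)(a - 2); at a=5 this is 120, so a decreases.
∂E/∂b = -12(b - 3)(b - 2)(b + 2); at b=0 this is -144, so b increases.
a converges to its nearest critical value 4 (a local min of the a-part); b converges to 2. The iterate converges to (4, 2).

(4, 2)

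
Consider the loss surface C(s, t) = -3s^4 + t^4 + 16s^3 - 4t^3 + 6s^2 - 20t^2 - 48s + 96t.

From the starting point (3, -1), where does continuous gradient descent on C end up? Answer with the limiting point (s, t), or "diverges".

(1, -3)

C is separable, so gradient descent decouples: s follows -∂C/∂s, t follows -∂C/∂t.
∂C/∂s = -12(s - 4)(s - 1)(s + 1); at s=3 this is 96, so s decreases.
∂C/∂t = 4(t - 4)(t - 2)(t + 3); at t=-1 this is 120, so t decreases.
s converges to its nearest critical value 1 (a local min of the s-part); t converges to -3. The iterate converges to (1, -3).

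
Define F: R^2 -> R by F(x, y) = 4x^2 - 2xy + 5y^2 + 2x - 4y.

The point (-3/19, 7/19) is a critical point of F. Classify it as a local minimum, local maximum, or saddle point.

The Hessian of F is constant: H = [[8, -2], [-2, 10]].
det(H) = 8·10 − (-2)² = 76.
det(H) > 0 and tr(H) = 18 > 0, so H is positive definite and the point is a local minimum.

local minimum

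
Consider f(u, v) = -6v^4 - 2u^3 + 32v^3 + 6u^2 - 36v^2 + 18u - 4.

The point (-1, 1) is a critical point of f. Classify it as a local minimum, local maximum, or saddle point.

local minimum

The mixed partial ∂²f/∂u∂v is 0, so the Hessian at any point is diag(f_uu, f_vv) = diag(12(-u + 1), 24(-3v^2 + 8v - 3)).
At (-1, 1): H = diag(24, 48).
Both eigenvalues are positive, so H is positive definite: a local minimum.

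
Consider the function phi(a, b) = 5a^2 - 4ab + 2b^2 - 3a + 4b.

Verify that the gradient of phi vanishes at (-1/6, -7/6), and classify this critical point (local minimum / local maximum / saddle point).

∇phi = (10a - 4b - 3, -4a + 4b + 4); substituting (-1/6, -7/6) gives ∇phi = (0, 0), so (-1/6, -7/6) is indeed a critical point.
The Hessian of phi is constant: H = [[10, -4], [-4, 4]].
det(H) = 10·4 − (-4)² = 24.
det(H) > 0 and tr(H) = 14 > 0, so H is positive definite and the point is a local minimum.

local minimum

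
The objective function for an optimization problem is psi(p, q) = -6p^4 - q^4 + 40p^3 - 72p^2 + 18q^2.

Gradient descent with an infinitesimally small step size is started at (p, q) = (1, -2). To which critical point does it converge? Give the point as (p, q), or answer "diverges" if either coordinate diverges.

psi is separable, so gradient descent decouples: p follows -∂psi/∂p, q follows -∂psi/∂q.
∂psi/∂p = -24p(p - 3)(p - 2); at p=1 this is -48, so p increases.
∂psi/∂q = -4q(q - 3)(q + 3); at q=-2 this is -40, so q increases.
p converges to its nearest critical value 2 (a local min of the p-part); q converges to 0. The iterate converges to (2, 0).

(2, 0)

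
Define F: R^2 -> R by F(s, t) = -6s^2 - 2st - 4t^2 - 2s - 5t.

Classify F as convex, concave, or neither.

F is quadratic, so its Hessian is the constant matrix H = [[-12, -2], [-2, -8]].
det(H) = 92, tr(H) = -20.
det(H) > 0 and tr(H) < 0, so H is negative definite everywhere: concave.

concave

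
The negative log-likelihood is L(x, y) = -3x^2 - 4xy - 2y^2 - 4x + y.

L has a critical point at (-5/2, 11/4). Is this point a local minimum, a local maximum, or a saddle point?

The Hessian of L is constant: H = [[-6, -4], [-4, -4]].
det(H) = (-6)·(-4) − (-4)² = 8.
det(H) > 0 and tr(H) = -10 < 0, so H is negative definite and the point is a local maximum.

local maximum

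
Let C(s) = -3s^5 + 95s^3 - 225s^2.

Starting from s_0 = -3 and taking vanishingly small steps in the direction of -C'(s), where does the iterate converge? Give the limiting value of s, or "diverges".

-5

C'(s) = -15s(s - 3)(s - 2)(s + 5), so C'(-3) = 2700.
Gradient descent moves in the -C' direction, i.e. s is decreasing.
The nearest critical point in that direction is s = -5, where C'' = 4200 > 0 (a local minimum). The iterate converges there.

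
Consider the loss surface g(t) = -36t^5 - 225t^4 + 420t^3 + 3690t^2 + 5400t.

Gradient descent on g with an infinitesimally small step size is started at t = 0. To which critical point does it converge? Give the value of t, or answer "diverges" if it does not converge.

g'(t) = -180(t - 3)(t + 1)(t + 2)(t + 5), so g'(0) = 5400.
Gradient descent moves in the -g' direction, i.e. t is decreasing.
The nearest critical point in that direction is t = -1, where g'' = 2880 > 0 (a local minimum). The iterate converges there.

-1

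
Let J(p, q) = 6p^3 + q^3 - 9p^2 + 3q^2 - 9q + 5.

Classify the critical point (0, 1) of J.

The mixed partial ∂²J/∂p∂q is 0, so the Hessian at any point is diag(J_pp, J_qq) = diag(18(2p - 1), 6(q + 1)).
At (0, 1): H = diag(-18, 12).
The eigenvalues have opposite signs, so H is indefinite: a saddle point.

saddle point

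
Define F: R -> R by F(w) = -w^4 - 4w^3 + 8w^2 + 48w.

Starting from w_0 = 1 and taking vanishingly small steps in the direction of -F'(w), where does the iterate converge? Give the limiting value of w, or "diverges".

-2

F'(w) = -4(w - 2)(w + 2)(w + 3), so F'(1) = 48.
Gradient descent moves in the -F' direction, i.e. w is decreasing.
The nearest critical point in that direction is w = -2, where F'' = 16 > 0 (a local minimum). The iterate converges there.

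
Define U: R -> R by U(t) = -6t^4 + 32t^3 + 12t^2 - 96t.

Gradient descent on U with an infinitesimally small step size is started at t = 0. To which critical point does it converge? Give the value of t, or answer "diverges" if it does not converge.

1

U'(t) = -24(t - 4)(t - 1)(t + 1), so U'(0) = -96.
Gradient descent moves in the -U' direction, i.e. t is increasing.
The nearest critical point in that direction is t = 1, where U'' = 144 > 0 (a local minimum). The iterate converges there.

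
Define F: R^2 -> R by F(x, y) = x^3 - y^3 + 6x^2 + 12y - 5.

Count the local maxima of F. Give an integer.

1

F separates as a function of x plus a function of y, so ∇F=0 decouples.
∂F/∂x = 3x(x + 4) = 0 at x ∈ {-4, 0}; ∂F/∂y = -3(y - 2)(y + 2) = 0 at y ∈ {-2, 2}.
The Hessian is diagonal: diag(F_xx, F_yy). Second derivatives: F_xx(-4)=-12, F_xx(0)=12; F_yy(-2)=12, F_yy(2)=-12.
Local maxima occur where both diagonal entries negative: (-4, 2). Count: 1.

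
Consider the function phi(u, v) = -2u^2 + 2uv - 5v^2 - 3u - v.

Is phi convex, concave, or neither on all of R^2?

phi is quadratic, so its Hessian is the constant matrix H = [[-4, 2], [2, -10]].
det(H) = 36, tr(H) = -14.
det(H) > 0 and tr(H) < 0, so H is negative definite everywhere: concave.

concave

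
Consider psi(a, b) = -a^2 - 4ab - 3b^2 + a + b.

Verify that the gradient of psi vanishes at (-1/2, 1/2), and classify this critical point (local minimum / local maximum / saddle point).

∇psi = (-2a - 4b + 1, -4a - 6b + 1); substituting (-1/2, 1/2) gives ∇psi = (0, 0), so (-1/2, 1/2) is indeed a critical point.
The Hessian of psi is constant: H = [[-2, -4], [-4, -6]].
det(H) = (-2)·(-6) − (-4)² = -4.
Since det(H) < 0, H is indefinite and the critical point is a saddle point.

saddle point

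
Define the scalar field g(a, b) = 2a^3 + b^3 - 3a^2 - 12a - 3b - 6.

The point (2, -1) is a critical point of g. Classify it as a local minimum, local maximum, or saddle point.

saddle point

The mixed partial ∂²g/∂a∂b is 0, so the Hessian at any point is diag(g_aa, g_bb) = diag(6(2a - 1), 6b).
At (2, -1): H = diag(18, -6).
The eigenvalues have opposite signs, so H is indefinite: a saddle point.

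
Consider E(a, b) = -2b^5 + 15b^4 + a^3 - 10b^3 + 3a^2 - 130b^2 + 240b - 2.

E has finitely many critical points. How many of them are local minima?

E separates as a function of a plus a function of b, so ∇E=0 decouples.
∂E/∂a = 3a(a + 2) = 0 at a ∈ {-2, 0}; ∂E/∂b = -10(b - 4)(b - 3)(b - 1)(b + 2) = 0 at b ∈ {-2, 1, 3, 4}.
The Hessian is diagonal: diag(E_aa, E_bb). Second derivatives: E_aa(-2)=-6, E_aa(0)=6; E_bb(-2)=900, E_bb(1)=-180, E_bb(3)=100, E_bb(4)=-180.
Local minima occur where both diagonal entries positive: (0, -2), (0, 3). Count: 2.

2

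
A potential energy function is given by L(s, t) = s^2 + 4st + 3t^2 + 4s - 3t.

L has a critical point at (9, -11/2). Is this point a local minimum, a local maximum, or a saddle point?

saddle point

The Hessian of L is constant: H = [[2, 4], [4, 6]].
det(H) = 2·6 − 4² = -4.
Since det(H) < 0, H is indefinite and the critical point is a saddle point.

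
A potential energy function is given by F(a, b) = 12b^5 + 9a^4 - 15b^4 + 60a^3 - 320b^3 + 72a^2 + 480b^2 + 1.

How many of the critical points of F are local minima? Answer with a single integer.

4

F separates as a function of a plus a function of b, so ∇F=0 decouples.
∂F/∂a = 36a(a + 1)(a + 4) = 0 at a ∈ {-4, -1, 0}; ∂F/∂b = 60b(b - 4)(b - 1)(b + 4) = 0 at b ∈ {-4, 0, 1, 4}.
The Hessian is diagonal: diag(F_aa, F_bb). Second derivatives: F_aa(-4)=432, F_aa(-1)=-108, F_aa(0)=144; F_bb(-4)=-9600, F_bb(0)=960, F_bb(1)=-900, F_bb(4)=5760.
Local minima occur where both diagonal entries positive: (-4, 0), (-4, 4), (0, 0), (0, 4). Count: 4.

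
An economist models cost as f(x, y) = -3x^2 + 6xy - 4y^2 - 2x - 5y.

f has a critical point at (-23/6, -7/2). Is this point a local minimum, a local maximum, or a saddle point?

The Hessian of f is constant: H = [[-6, 6], [6, -8]].
det(H) = (-6)·(-8) − 6² = 12.
det(H) > 0 and tr(H) = -14 < 0, so H is negative definite and the point is a local maximum.

local maximum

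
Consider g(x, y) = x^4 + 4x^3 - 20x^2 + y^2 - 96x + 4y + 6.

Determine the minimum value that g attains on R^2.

g(x,y) separates as P(x) + Q(y) + 6, so its minimum is min P + min Q + 6.
P'(x) = 4(x - 3)(x + 2)(x + 4) vanishes at x ∈ {-4, -2, 3}; Q'(y) = 2y + 4 vanishes at y ∈ {-2}.
Local minima of P (where P''>0): P(-4)=64, P(3)=-279. Local minima of Q: Q(-2)=-4.
So the global minimum of g is P(3) + Q(-2) + 6 = -279 − 4 + 6 = -277, attained at (3, -2).

-277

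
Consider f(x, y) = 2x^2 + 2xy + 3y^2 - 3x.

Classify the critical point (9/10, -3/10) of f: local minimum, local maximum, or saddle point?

The Hessian of f is constant: H = [[4, 2], [2, 6]].
det(H) = 4·6 − 2² = 20.
det(H) > 0 and tr(H) = 10 > 0, so H is positive definite and the point is a local minimum.

local minimum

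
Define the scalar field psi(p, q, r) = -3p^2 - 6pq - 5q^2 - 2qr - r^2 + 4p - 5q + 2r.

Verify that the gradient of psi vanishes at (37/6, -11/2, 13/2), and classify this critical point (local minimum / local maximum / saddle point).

local maximum

∇psi = (-6p - 6q + 4, -6p - 10q - 2r - 5, -2q - 2r + 2); substituting (37/6, -11/2, 13/2) gives ∇psi = (0, 0, 0), so (37/6, -11/2, 13/2) is indeed a critical point.
The Hessian is constant: H = [[-6, -6, 0], [-6, -10, -2], [0, -2, -2]].
Leading principal minors: Δ₁ = -6, Δ₂ = 24, Δ₃ = -24.
The minors alternate sign starting negative (−, +, −), so H is negative definite: a local maximum.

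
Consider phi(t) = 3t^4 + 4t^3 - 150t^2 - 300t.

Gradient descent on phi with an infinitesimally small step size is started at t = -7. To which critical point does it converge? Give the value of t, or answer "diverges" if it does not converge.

phi'(t) = 12(t - 5)(t + 1)(t + 5), so phi'(-7) = -1728.
Gradient descent moves in the -phi' direction, i.e. t is increasing.
The nearest critical point in that direction is t = -5, where phi'' = 480 > 0 (a local minimum). The iterate converges there.

-5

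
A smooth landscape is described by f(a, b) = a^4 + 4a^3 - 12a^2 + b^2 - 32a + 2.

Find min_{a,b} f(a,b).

-62

f(a,b) separates as P(a) + Q(b) + 2, so its minimum is min P + min Q + 2.
P'(a) = 4(a - 2)(a + 1)(a + 4) vanishes at a ∈ {-4, -1, 2}; Q'(b) = 2b vanishes at b ∈ {0}.
Local minima of P (where P''>0): P(-4)=-64, P(2)=-64. Local minima of Q: Q(0)=0.
So the global minimum of f is P(-4) + Q(0) + 2 = -64 + 0 + 2 = -62, attained at (-4, 0).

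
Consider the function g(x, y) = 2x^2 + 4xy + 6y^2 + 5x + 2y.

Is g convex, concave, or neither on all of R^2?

g is quadratic, so its Hessian is the constant matrix H = [[4, 4], [4, 12]].
det(H) = 32, tr(H) = 16.
det(H) > 0 and tr(H) > 0, so H is positive definite everywhere: convex.

convex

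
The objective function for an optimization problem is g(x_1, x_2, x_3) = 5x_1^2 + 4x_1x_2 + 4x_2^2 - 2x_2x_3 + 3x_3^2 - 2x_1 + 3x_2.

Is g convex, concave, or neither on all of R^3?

convex

g is quadratic, so its Hessian is the constant matrix H = [[10, 4, 0], [4, 8, -2], [0, -2, 6]].
Leading principal minors: 10, 64, 344.
All positive ⇒ H ≻ 0 ⇒ convex.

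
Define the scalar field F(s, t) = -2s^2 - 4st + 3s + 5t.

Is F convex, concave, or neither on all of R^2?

neither

F is quadratic, so its Hessian is the constant matrix H = [[-4, -4], [-4, 0]].
det(H) = -16, tr(H) = -4.
det(H) < 0, so H is indefinite: neither convex nor concave.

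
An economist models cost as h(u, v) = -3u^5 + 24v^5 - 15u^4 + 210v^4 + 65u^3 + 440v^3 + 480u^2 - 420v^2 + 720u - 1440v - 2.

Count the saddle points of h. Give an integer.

8

h separates as a function of u plus a function of v, so ∇h=0 decouples.
∂h/∂u = -15(u - 4)(u + 1)(u + 3)(u + 4) = 0 at u ∈ {-4, -3, -1, 4}; ∂h/∂v = 120(v - 1)(v + 1)(v + 3)(v + 4) = 0 at v ∈ {-4, -3, -1, 1}.
The Hessian is diagonal: diag(h_uu, h_vv). Second derivatives: h_uu(-4)=360, h_uu(-3)=-210, h_uu(-1)=450, h_uu(4)=-4200; h_vv(-4)=-1800, h_vv(-3)=960, h_vv(-1)=-1440, h_vv(1)=4800.
Saddle points occur where the two diagonal entries have opposite signs: (-4, -4), (-4, -1), (-3, -3), (-3, 1), (-1, -4), (-1, -1), (4, -3), (4, 1). Count: 8.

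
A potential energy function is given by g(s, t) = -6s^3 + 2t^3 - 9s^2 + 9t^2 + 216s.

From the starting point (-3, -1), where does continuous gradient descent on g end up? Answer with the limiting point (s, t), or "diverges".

(-4, 0)

g is separable, so gradient descent decouples: s follows -∂g/∂s, t follows -∂g/∂t.
∂g/∂s = -18(s - 3)(s + 4); at s=-3 this is 108, so s decreases.
∂g/∂t = 6t(t + 3); at t=-1 this is -12, so t increases.
s converges to its nearest critical value -4 (a local min of the s-part); t converges to 0. The iterate converges to (-4, 0).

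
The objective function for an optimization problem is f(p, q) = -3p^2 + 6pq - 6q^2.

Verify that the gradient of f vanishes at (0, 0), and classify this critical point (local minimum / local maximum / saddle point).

local maximum

∇f = (-6p + 6q, 6p - 12q); substituting (0, 0) gives ∇f = (0, 0), so (0, 0) is indeed a critical point.
The Hessian of f is constant: H = [[-6, 6], [6, -12]].
det(H) = (-6)·(-12) − 6² = 36.
det(H) > 0 and tr(H) = -18 < 0, so H is negative definite and the point is a local maximum.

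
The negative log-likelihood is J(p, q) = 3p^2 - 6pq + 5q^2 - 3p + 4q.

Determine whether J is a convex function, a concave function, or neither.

J is quadratic, so its Hessian is the constant matrix H = [[6, -6], [-6, 10]].
det(H) = 24, tr(H) = 16.
det(H) > 0 and tr(H) > 0, so H is positive definite everywhere: convex.

convex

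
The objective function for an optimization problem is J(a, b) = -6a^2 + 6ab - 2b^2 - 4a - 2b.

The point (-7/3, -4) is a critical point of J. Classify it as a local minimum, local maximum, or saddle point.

The Hessian of J is constant: H = [[-12, 6], [6, -4]].
det(H) = (-12)·(-4) − 6² = 12.
det(H) > 0 and tr(H) = -16 < 0, so H is negative definite and the point is a local maximum.

local maximum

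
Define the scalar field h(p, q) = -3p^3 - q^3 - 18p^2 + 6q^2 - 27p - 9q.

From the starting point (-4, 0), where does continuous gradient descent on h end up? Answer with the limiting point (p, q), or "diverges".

(-3, 1)

h is separable, so gradient descent decouples: p follows -∂h/∂p, q follows -∂h/∂q.
∂h/∂p = -9(p + 1)(p + 3); at p=-4 this is -27, so p increases.
∂h/∂q = -3(q - 3)(q - 1); at q=0 this is -9, so q increases.
p converges to its nearest critical value -3 (a local min of the p-part); q converges to 1. The iterate converges to (-3, 1).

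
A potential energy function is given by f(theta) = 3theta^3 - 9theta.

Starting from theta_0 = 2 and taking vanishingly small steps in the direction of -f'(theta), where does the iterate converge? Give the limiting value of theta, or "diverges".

f'(theta) = 9(theta - 1)(theta + 1), so f'(2) = 27.
Gradient descent moves in the -f' direction, i.e. theta is decreasing.
The nearest critical point in that direction is theta = 1, where f'' = 18 > 0 (a local minimum). The iterate converges there.

1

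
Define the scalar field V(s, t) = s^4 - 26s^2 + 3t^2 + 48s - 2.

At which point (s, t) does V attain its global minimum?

(-4, 0)

V(s,t) separates as P(s) + Q(t) − 2, so its minimum is min P + min Q − 2.
P'(s) = 4(s - 3)(s - 1)(s + 4) vanishes at s ∈ {-4, 1, 3}; Q'(t) = 6t vanishes at t ∈ {0}.
Local minima of P (where P''>0): P(-4)=-352, P(3)=-9. Local minima of Q: Q(0)=0.
So the global minimum of V is P(-4) + Q(0) − 2 = -352 + 0 − 2 = -354, attained at (-4, 0).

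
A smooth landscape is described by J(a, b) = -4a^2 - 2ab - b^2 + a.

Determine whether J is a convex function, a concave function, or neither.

J is quadratic, so its Hessian is the constant matrix H = [[-8, -2], [-2, -2]].
det(H) = 12, tr(H) = -10.
det(H) > 0 and tr(H) < 0, so H is negative definite everywhere: concave.

concave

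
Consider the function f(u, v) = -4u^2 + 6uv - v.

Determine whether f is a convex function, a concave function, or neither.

f is quadratic, so its Hessian is the constant matrix H = [[-8, 6], [6, 0]].
det(H) = -36, tr(H) = -8.
det(H) < 0, so H is indefinite: neither convex nor concave.

neither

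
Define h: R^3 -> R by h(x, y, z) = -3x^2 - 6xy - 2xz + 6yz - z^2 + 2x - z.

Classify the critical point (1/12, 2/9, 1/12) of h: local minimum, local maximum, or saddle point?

saddle point

The Hessian is constant: H = [[-6, -6, -2], [-6, 0, 6], [-2, 6, -2]].
Leading principal minors: Δ₁ = -6, Δ₂ = -36, Δ₃ = 432.
The minors fit neither the all-positive nor the alternating-sign pattern, so H is indefinite: a saddle point.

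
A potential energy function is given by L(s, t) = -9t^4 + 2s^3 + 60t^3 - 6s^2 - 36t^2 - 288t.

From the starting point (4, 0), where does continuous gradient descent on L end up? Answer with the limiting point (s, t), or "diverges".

(2, 2)

L is separable, so gradient descent decouples: s follows -∂L/∂s, t follows -∂L/∂t.
∂L/∂s = 6s(s - 2); at s=4 this is 48, so s decreases.
∂L/∂t = -36(t - 4)(t - 2)(t + 1); at t=0 this is -288, so t increases.
s converges to its nearest critical value 2 (a local min of the s-part); t converges to 2. The iterate converges to (2, 2).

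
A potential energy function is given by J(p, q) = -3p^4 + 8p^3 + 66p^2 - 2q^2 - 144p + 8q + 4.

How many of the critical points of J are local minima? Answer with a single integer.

0

J separates as a function of p plus a function of q, so ∇J=0 decouples.
∂J/∂p = -12(p - 4)(p - 1)(p + 3) = 0 at p ∈ {-3, 1, 4}; ∂J/∂q = -4(q - 2) = 0 at q ∈ {2}.
The Hessian is diagonal: diag(J_pp, J_qq). Second derivatives: J_pp(-3)=-336, J_pp(1)=144, J_pp(4)=-252; J_qq(2)=-4.
Local minima occur where both diagonal entries positive: none. Count: 0.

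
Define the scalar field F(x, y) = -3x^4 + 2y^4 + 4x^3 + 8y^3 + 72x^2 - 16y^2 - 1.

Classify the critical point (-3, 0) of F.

The mixed partial ∂²F/∂x∂y is 0, so the Hessian at any point is diag(F_xx, F_yy) = diag(12(-3x^2 + 2x + 12), 8(3y^2 + 6y - 4)).
At (-3, 0): H = diag(-252, -32).
Both eigenvalues are negative, so H is negative definite: a local maximum.

local maximum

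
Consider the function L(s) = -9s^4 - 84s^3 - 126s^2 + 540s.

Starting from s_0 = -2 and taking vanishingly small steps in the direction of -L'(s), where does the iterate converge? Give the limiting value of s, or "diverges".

-3

L'(s) = -36(s - 1)(s + 3)(s + 5), so L'(-2) = 324.
Gradient descent moves in the -L' direction, i.e. s is decreasing.
The nearest critical point in that direction is s = -3, where L'' = 288 > 0 (a local minimum). The iterate converges there.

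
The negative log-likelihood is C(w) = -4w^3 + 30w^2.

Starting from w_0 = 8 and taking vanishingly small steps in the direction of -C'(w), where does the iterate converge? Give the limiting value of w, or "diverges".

C'(w) = -12w(w - 5), so C'(8) = -288.
Gradient descent moves in the -C' direction, i.e. w is increasing.
There is no critical point above w=8, and C' keeps the same sign, so the iterate runs off to +∞.

diverges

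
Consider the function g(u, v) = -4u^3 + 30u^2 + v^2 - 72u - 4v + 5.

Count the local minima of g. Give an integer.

1

g separates as a function of u plus a function of v, so ∇g=0 decouples.
∂g/∂u = -12(u - 3)(u - 2) = 0 at u ∈ {2, 3}; ∂g/∂v = 2(v - 2) = 0 at v ∈ {2}.
The Hessian is diagonal: diag(g_uu, g_vv). Second derivatives: g_uu(2)=12, g_uu(3)=-12; g_vv(2)=2.
Local minima occur where both diagonal entries positive: (2, 2). Count: 1.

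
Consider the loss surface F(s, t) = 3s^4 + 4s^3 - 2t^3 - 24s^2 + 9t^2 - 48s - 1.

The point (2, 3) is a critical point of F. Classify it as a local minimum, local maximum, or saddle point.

The mixed partial ∂²F/∂s∂t is 0, so the Hessian at any point is diag(F_ss, F_tt) = diag(12(3s^2 + 2s - 4), 6(-2t + 3)).
At (2, 3): H = diag(144, -18).
The eigenvalues have opposite signs, so H is indefinite: a saddle point.

saddle point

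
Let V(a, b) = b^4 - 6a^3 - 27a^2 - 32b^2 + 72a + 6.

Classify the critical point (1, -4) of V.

saddle point

The mixed partial ∂²V/∂a∂b is 0, so the Hessian at any point is diag(V_aa, V_bb) = diag(-18(2a + 3), 4(3b^2 - 16)).
At (1, -4): H = diag(-90, 128).
The eigenvalues have opposite signs, so H is indefinite: a saddle point.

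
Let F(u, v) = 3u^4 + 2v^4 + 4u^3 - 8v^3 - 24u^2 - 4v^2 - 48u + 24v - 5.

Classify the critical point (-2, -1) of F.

The mixed partial ∂²F/∂u∂v is 0, so the Hessian at any point is diag(F_uu, F_vv) = diag(12(3u^2 + 2u - 4), 8(3v^2 - 6v - 1)).
At (-2, -1): H = diag(48, 64).
Both eigenvalues are positive, so H is positive definite: a local minimum.

local minimum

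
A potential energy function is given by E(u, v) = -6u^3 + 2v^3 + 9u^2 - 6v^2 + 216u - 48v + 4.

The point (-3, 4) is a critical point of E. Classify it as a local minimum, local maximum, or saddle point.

local minimum

The mixed partial ∂²E/∂u∂v is 0, so the Hessian at any point is diag(E_uu, E_vv) = diag(18(-2u + 1), 12(v - 1)).
At (-3, 4): H = diag(126, 36).
Both eigenvalues are positive, so H is positive definite: a local minimum.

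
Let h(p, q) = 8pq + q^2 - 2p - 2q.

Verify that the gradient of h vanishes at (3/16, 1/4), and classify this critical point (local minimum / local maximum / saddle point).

saddle point

∇h = (8q - 2, 8p + 2q - 2); substituting (3/16, 1/4) gives ∇h = (0, 0), so (3/16, 1/4) is indeed a critical point.
The Hessian of h is constant: H = [[0, 8], [8, 2]].
det(H) = 0·2 − 8² = -64.
Since det(H) < 0, H is indefinite and the critical point is a saddle point.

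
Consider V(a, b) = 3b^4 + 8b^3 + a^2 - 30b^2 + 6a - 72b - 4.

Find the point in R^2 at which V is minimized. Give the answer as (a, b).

(-3, 2)

V(a,b) separates as P(a) + Q(b) − 4, so its minimum is min P + min Q − 4.
P'(a) = 2a + 6 vanishes at a ∈ {-3}; Q'(b) = 12(b - 2)(b + 1)(b + 3) vanishes at b ∈ {-3, -1, 2}.
Local minima of P (where P''>0): P(-3)=-9. Local minima of Q: Q(-3)=-27, Q(2)=-152.
So the global minimum of V is P(-3) + Q(2) − 4 = -9 − 152 − 4 = -165, attained at (-3, 2).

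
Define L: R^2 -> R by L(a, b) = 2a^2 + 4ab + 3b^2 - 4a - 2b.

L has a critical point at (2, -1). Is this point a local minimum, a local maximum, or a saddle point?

local minimum

The Hessian of L is constant: H = [[4, 4], [4, 6]].
det(H) = 4·6 − 4² = 8.
det(H) > 0 and tr(H) = 10 > 0, so H is positive definite and the point is a local minimum.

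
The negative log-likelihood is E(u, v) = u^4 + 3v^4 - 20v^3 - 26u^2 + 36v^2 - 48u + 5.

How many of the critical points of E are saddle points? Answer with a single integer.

4

E separates as a function of u plus a function of v, so ∇E=0 decouples.
∂E/∂u = 4(u - 4)(u + 1)(u + 3) = 0 at u ∈ {-3, -1, 4}; ∂E/∂v = 12v(v - 3)(v - 2) = 0 at v ∈ {0, 2, 3}.
The Hessian is diagonal: diag(E_uu, E_vv). Second derivatives: E_uu(-3)=56, E_uu(-1)=-40, E_uu(4)=140; E_vv(0)=72, E_vv(2)=-24, E_vv(3)=36.
Saddle points occur where the two diagonal entries have opposite signs: (-3, 2), (-1, 0), (-1, 3), (4, 2). Count: 4.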